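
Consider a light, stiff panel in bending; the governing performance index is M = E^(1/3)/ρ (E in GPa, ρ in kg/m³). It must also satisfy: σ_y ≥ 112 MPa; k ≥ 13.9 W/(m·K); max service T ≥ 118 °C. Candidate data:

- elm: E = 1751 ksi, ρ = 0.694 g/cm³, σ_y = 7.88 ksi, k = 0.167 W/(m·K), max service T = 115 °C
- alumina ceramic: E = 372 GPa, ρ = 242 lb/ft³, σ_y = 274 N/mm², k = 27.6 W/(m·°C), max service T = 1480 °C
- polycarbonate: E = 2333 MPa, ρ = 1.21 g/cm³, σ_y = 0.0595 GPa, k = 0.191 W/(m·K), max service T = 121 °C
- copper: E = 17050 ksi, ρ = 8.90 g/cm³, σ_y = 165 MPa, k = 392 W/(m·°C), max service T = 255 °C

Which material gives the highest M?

alumina ceramic

Screen on constraints: σ_y ≥ 112 MPa; k ≥ 13.9 W/(m·K); max service T ≥ 118 °C. Survivors: alumina ceramic, copper.
After converting to SI:
  alumina ceramic: E = 372.0 GPa, ρ = 3876 kg/m³
  copper: E = 117.6 GPa, ρ = 8900 kg/m³
  alumina ceramic: M = 1.86×10⁻³
  copper: M = 0.550×10⁻³
Alumina ceramic has the largest M.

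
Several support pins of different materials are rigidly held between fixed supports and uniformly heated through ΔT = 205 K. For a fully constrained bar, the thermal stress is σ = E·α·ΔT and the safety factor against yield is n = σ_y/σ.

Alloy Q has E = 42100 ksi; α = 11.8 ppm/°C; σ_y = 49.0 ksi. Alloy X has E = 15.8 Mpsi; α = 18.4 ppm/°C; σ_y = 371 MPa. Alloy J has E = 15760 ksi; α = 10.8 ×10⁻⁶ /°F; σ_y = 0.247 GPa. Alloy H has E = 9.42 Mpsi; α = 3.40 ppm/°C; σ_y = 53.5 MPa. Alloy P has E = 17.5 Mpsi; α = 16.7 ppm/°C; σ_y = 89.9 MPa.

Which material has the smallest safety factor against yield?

alloy P

Converting E to GPa, α to ×10⁻⁶/K, σ_y to MPa, then σ and n for each:
  alloy Q: E = 290.3, α = 11.8, σ_y = 337.8 → σ = 702 MPa, n = 0.481
  alloy X: E = 108.9, α = 18.4, σ_y = 371.0 → σ = 411 MPa, n = 0.903
  alloy J: E = 108.7, α = 19.4, σ_y = 247.0 → σ = 433 MPa, n = 0.570
  alloy H: E = 64.95, α = 3.40, σ_y = 53.50 → σ = 45.3 MPa, n = 1.18
  alloy P: E = 120.7, α = 16.7, σ_y = 89.90 → σ = 413 MPa, n = 0.218
Smallest n: alloy P with n = 0.218.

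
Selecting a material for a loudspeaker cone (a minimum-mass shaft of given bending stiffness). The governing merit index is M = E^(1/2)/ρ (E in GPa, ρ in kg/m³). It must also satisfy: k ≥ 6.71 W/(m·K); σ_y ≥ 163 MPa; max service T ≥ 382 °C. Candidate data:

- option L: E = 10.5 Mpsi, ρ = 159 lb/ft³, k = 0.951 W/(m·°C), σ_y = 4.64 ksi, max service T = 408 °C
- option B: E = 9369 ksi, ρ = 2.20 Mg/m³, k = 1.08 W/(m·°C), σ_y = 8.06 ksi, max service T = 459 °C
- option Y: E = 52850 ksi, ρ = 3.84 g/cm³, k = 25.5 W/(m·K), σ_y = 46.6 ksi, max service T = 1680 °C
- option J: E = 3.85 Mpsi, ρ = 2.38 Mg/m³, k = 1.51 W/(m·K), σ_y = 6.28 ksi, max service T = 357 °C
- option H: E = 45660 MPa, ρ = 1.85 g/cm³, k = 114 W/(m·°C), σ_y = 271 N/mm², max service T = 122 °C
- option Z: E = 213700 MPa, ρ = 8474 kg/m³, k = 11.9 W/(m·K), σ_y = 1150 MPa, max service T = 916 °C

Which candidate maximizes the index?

option Y

Screen on constraints: k ≥ 6.71 W/(m·K); σ_y ≥ 163 MPa; max service T ≥ 382 °C. Survivors: option Y, option Z.
After converting to SI:
  option Y: E = 364.4 GPa, ρ = 3840 kg/m³
  option Z: E = 213.7 GPa, ρ = 8474 kg/m³
  option Y: M = 4.97×10⁻³
  option Z: M = 1.73×10⁻³
Option Y ranks first.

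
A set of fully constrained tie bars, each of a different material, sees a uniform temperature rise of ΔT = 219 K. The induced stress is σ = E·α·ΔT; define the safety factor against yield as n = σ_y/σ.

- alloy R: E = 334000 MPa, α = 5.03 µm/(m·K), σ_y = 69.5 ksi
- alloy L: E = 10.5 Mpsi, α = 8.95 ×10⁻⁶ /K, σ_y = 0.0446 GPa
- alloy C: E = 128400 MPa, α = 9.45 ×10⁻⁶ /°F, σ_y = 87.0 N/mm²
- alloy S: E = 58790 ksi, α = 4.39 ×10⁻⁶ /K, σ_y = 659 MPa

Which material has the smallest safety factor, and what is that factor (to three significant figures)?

Converting E to GPa, α to ×10⁻⁶/K, σ_y to MPa, then σ and n for each:
  alloy R: E = 334.0, α = 5.03, σ_y = 479.2 → σ = 368 MPa, n = 1.30
  alloy L: E = 72.39, α = 8.95, σ_y = 44.60 → σ = 142 MPa, n = 0.314
  alloy C: E = 128.4, α = 17.0, σ_y = 87.00 → σ = 478 MPa, n = 0.182
  alloy S: E = 405.3, α = 4.39, σ_y = 659.0 → σ = 390 MPa, n = 1.69
The minimum is alloy C at n = 0.182.

alloy C, n = 0.182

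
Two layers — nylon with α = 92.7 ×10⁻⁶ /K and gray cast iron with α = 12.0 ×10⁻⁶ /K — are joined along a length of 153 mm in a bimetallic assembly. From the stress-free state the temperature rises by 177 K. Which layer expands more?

nylon

α(nylon) = 92.7×10⁻⁶/K vs α(gray cast iron) = 12.0×10⁻⁶/K.
Higher α expands more for the same ΔT: nylon.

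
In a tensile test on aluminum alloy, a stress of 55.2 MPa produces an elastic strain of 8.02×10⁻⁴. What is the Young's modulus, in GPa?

E = σ/ε = 55.2 MPa / 8.02×10⁻⁴ = 68830 MPa = 68.8 GPa.

68.8 GPa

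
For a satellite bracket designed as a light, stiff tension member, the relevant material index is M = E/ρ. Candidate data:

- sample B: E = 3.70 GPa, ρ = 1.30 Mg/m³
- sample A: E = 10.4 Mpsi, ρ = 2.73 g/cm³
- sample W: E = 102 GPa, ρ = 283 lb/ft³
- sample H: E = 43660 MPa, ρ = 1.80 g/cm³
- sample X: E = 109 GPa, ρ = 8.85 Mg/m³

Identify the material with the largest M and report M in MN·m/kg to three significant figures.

In SI units:
  sample B: E = 3.700 GPa, ρ = 1300 kg/m³
  sample A: E = 71.71 GPa, ρ = 2730 kg/m³
  sample W: E = 102.0 GPa, ρ = 4533 kg/m³
  sample H: E = 43.66 GPa, ρ = 1800 kg/m³
  sample X: E = 109.0 GPa, ρ = 8850 kg/m³
  sample A: M = 26.3 MN·m/kg
  sample H: M = 24.3 MN·m/kg
  sample W: M = 22.5 MN·m/kg
  sample X: M = 12.3 MN·m/kg
  sample B: M = 2.85 MN·m/kg
Sample A ranks first.

sample A, M = 26.3 MN·m/kg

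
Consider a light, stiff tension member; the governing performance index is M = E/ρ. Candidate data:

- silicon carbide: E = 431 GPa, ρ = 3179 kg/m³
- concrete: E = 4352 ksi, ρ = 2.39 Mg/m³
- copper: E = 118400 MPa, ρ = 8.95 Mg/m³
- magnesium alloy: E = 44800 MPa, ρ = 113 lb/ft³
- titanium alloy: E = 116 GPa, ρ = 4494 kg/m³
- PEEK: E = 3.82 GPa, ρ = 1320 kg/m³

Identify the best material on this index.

silicon carbide

After converting to SI:
  silicon carbide: E = 431.0 GPa, ρ = 3179 kg/m³
  concrete: E = 30.01 GPa, ρ = 2390 kg/m³
  copper: E = 118.4 GPa, ρ = 8950 kg/m³
  magnesium alloy: E = 44.80 GPa, ρ = 1810 kg/m³
  titanium alloy: E = 116.0 GPa, ρ = 4494 kg/m³
  PEEK: E = 3.820 GPa, ρ = 1320 kg/m³
  silicon carbide: M = 136 MN·m/kg
  titanium alloy: M = 25.8 MN·m/kg
  magnesium alloy: M = 24.8 MN·m/kg
  copper: M = 13.2 MN·m/kg
  concrete: M = 12.6 MN·m/kg
  PEEK: M = 2.89 MN·m/kg
Silicon carbide has the largest M.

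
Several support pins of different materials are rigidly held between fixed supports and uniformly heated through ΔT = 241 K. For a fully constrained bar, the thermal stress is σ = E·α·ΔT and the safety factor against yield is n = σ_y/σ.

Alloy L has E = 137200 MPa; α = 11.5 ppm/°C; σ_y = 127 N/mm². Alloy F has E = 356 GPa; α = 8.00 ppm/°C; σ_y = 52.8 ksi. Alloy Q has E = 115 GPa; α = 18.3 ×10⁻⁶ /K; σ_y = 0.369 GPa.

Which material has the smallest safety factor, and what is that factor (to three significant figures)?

alloy L, n = 0.334

With everything in SI (GPa, ×10⁻⁶/K, MPa):
  alloy L: E = 137.2, α = 11.5, σ_y = 127.0 → σ = 380 MPa, n = 0.334
  alloy F: E = 356.0, α = 8.00, σ_y = 364.0 → σ = 686 MPa, n = 0.530
  alloy Q: E = 115.0, α = 18.3, σ_y = 369.0 → σ = 507 MPa, n = 0.728
The minimum is alloy L at n = 0.334.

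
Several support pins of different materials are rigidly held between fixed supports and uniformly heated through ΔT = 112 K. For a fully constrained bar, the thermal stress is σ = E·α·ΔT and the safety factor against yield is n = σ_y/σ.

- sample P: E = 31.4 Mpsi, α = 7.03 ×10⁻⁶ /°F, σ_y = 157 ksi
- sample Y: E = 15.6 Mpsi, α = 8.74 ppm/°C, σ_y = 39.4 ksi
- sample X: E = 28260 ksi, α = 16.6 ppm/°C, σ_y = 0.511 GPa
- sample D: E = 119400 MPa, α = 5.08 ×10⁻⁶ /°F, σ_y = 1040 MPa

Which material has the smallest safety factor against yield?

sample X

Per material, after unit conversion:
  sample P: E = 216.5, α = 12.7, σ_y = 1082 → σ = 307 MPa, n = 3.53
  sample Y: E = 107.6, α = 8.74, σ_y = 271.7 → σ = 105 MPa, n = 2.58
  sample X: E = 194.8, α = 16.6, σ_y = 511.0 → σ = 362 MPa, n = 1.41
  sample D: E = 119.4, α = 9.14, σ_y = 1040 → σ = 122 MPa, n = 8.51
The minimum is sample X at n = 1.41.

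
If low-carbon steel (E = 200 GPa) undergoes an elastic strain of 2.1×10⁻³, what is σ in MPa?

420 MPa

σ = E·ε = 200000 MPa × 2.1×10⁻³ = 420 MPa.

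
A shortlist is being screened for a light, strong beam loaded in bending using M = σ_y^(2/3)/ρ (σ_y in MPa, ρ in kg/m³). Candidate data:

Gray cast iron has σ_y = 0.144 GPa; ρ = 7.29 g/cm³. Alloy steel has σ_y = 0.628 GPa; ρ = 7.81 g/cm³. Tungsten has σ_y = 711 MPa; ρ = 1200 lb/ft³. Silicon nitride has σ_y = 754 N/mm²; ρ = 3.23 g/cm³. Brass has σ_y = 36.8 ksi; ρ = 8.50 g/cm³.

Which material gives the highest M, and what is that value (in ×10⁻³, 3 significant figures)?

silicon nitride, M = 25.6×10⁻³

After converting to SI:
  gray cast iron: σ_y = 144.0 MPa, ρ = 7290 kg/m³
  alloy steel: σ_y = 628.0 MPa, ρ = 7810 kg/m³
  tungsten: σ_y = 711.0 MPa, ρ = 19220 kg/m³
  silicon nitride: σ_y = 754.0 MPa, ρ = 3230 kg/m³
  brass: σ_y = 253.7 MPa, ρ = 8500 kg/m³
  silicon nitride: M = 25.6×10⁻³
  alloy steel: M = 9.39×10⁻³
  brass: M = 4.72×10⁻³
  tungsten: M = 4.14×10⁻³
  gray cast iron: M = 3.77×10⁻³
Highest index: silicon nitride.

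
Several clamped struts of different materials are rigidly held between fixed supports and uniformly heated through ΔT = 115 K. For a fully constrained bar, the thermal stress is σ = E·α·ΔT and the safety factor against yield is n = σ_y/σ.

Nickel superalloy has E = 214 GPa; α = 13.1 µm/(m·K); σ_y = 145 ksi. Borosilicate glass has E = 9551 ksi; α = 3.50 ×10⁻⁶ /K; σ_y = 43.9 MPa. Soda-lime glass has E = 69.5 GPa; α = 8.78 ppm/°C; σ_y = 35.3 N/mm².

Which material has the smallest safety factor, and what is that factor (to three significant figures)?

Converting E to GPa, α to ×10⁻⁶/K, σ_y to MPa, then σ and n for each:
  nickel superalloy: E = 214.0, α = 13.1, σ_y = 999.7 → σ = 322 MPa, n = 3.10
  borosilicate glass: E = 65.85, α = 3.50, σ_y = 43.90 → σ = 26.5 MPa, n = 1.66
  soda-lime glass: E = 69.50, α = 8.78, σ_y = 35.30 → σ = 70.2 MPa, n = 0.503
The minimum is soda-lime glass at n = 0.503.

soda-lime glass, n = 0.503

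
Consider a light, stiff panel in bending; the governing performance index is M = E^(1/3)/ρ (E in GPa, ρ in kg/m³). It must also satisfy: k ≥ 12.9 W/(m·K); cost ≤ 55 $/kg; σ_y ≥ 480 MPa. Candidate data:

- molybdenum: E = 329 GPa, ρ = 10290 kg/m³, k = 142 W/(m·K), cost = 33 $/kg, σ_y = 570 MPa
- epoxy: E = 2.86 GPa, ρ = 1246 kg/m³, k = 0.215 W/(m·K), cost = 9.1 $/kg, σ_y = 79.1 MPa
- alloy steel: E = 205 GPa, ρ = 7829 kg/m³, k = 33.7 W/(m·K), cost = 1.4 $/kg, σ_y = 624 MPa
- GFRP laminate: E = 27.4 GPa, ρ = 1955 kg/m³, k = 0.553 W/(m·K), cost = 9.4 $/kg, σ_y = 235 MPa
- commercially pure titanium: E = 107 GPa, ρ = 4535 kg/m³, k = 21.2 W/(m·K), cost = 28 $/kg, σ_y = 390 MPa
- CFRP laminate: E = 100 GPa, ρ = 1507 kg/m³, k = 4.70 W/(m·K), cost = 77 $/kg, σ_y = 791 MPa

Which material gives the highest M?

alloy steel

Screen on constraints: k ≥ 12.9 W/(m·K); cost ≤ 55 $/kg; σ_y ≥ 480 MPa. Survivors: molybdenum, alloy steel.
Evaluate M for each candidate:
  alloy steel: M = 0.753×10⁻³
  molybdenum: M = 0.671×10⁻³
The maximum is for alloy steel.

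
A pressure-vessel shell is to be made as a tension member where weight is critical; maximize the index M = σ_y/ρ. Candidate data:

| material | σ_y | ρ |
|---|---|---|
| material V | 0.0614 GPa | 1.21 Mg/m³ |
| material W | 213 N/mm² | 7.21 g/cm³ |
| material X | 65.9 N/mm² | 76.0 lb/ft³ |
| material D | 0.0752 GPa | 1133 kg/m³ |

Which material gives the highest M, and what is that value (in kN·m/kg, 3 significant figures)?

In SI units:
  material V: σ_y = 61.40 MPa, ρ = 1210 kg/m³
  material W: σ_y = 213.0 MPa, ρ = 7210 kg/m³
  material X: σ_y = 65.90 MPa, ρ = 1217 kg/m³
  material D: σ_y = 75.20 MPa, ρ = 1133 kg/m³
  material D: M = 66.4 kN·m/kg
  material X: M = 54.1 kN·m/kg
  material V: M = 50.7 kN·m/kg
  material W: M = 29.5 kN·m/kg
The maximum is for material D.

material D, M = 66.4 kN·m/kg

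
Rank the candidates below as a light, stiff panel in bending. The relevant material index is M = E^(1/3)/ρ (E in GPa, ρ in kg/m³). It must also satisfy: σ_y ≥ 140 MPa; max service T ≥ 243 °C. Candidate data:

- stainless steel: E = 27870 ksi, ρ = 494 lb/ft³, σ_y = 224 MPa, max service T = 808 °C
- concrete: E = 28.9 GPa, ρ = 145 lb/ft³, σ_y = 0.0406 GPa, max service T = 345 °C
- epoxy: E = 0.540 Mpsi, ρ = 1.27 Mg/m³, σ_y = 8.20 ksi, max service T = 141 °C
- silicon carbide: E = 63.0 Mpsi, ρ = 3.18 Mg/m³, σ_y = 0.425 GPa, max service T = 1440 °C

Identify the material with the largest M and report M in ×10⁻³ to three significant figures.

Screen on constraints: σ_y ≥ 140 MPa; max service T ≥ 243 °C. Survivors: stainless steel, silicon carbide.
Normalizing units and computing the index:
  stainless steel: E = 192.2 GPa, ρ = 7913 kg/m³
  silicon carbide: E = 434.4 GPa, ρ = 3180 kg/m³
  silicon carbide: M = 2.38×10⁻³
  stainless steel: M = 0.729×10⁻³
Silicon carbide has the largest M.

silicon carbide, M = 2.38×10⁻³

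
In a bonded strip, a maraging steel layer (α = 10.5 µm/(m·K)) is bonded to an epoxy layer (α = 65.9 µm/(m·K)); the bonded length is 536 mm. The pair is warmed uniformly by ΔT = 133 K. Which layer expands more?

epoxy

α(maraging steel) = 10.5×10⁻⁶/K vs α(epoxy) = 65.9×10⁻⁶/K.
Higher α expands more for the same ΔT: epoxy.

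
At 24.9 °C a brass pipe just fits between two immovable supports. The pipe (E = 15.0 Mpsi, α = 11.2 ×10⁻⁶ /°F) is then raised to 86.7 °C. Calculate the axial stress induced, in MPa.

129 MPa

E = 15.0 Mpsi = 103.4 GPa.
α = 11.2×10⁻⁶/°F × 9/5 = 20.2×10⁻⁶/K.
ΔT = 61.80 K. Constrained thermal stress σ = E·α·ΔT = 103.4×10³ MPa × 20.2×10⁻⁶ × 61.80 = 129 MPa (compressive).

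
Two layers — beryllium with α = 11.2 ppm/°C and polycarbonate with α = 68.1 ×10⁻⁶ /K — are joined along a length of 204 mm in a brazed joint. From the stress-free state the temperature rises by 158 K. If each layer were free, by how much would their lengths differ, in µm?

1830 µm

Δα = |11.2 − 68.1|×10⁻⁶/K = 56.9×10⁻⁶/K.
ΔL_mismatch = Δα·L·ΔT = 56.9×10⁻⁶ × 204.0 mm × 158.0 K = 1830 µm.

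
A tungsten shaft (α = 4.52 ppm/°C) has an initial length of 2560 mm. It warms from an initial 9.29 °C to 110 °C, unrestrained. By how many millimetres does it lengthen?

1.17 mm

ΔT = 110 − 9.29 = 100.7 K.
ΔL = α·L₀·ΔT = 4.52×10⁻⁶ × 2560 mm × 100.7 K = 1.17 mm.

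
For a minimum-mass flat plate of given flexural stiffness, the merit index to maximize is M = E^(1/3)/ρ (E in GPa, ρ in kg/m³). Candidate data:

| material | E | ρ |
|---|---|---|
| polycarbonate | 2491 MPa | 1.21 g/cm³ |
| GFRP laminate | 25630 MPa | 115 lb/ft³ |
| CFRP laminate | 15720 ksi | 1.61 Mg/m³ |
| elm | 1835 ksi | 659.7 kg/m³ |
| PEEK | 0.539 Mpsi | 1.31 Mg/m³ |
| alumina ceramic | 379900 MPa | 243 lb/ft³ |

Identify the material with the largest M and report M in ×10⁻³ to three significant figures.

In SI units:
  polycarbonate: E = 2.491 GPa, ρ = 1210 kg/m³
  GFRP laminate: E = 25.63 GPa, ρ = 1842 kg/m³
  CFRP laminate: E = 108.4 GPa, ρ = 1610 kg/m³
  elm: E = 12.65 GPa, ρ = 659.7 kg/m³
  PEEK: E = 3.716 GPa, ρ = 1310 kg/m³
  alumina ceramic: E = 379.9 GPa, ρ = 3892 kg/m³
  elm: M = 3.53×10⁻³
  CFRP laminate: M = 2.96×10⁻³
  alumina ceramic: M = 1.86×10⁻³
  GFRP laminate: M = 1.60×10⁻³
  PEEK: M = 1.18×10⁻³
  polycarbonate: M = 1.12×10⁻³
Elm ranks first.

elm, M = 3.53×10⁻³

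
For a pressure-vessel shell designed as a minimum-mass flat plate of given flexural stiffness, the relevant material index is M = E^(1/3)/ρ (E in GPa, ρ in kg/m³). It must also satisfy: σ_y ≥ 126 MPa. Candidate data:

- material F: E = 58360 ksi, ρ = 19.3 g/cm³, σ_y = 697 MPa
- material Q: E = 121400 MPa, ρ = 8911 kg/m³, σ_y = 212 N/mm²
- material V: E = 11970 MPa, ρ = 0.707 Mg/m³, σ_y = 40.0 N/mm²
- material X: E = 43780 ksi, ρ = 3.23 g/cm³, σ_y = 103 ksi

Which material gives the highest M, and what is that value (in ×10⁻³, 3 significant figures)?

Screen on constraints: σ_y ≥ 126 MPa. Survivors: material F, material Q, material X.
Convert each candidate to consistent units, then evaluate M:
  material F: E = 402.4 GPa, ρ = 19300 kg/m³
  material Q: E = 121.4 GPa, ρ = 8911 kg/m³
  material X: E = 301.9 GPa, ρ = 3230 kg/m³
  material X: M = 2.08×10⁻³
  material Q: M = 0.556×10⁻³
  material F: M = 0.383×10⁻³
Material X ranks first.

material X, M = 2.08×10⁻³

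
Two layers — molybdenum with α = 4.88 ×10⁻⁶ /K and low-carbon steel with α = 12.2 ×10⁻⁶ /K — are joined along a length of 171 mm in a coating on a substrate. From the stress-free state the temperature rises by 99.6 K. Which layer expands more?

low-carbon steel

α(molybdenum) = 4.88×10⁻⁶/K vs α(low-carbon steel) = 12.2×10⁻⁶/K.
Higher α expands more for the same ΔT: low-carbon steel.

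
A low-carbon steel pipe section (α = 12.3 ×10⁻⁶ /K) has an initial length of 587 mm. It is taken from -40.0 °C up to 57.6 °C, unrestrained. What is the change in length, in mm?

0.705 mm

ΔT = 57.6 − (-40.0) = 97.60 K.
ΔL = α·L₀·ΔT = 12.3×10⁻⁶ × 587 mm × 97.60 K = 0.705 mm.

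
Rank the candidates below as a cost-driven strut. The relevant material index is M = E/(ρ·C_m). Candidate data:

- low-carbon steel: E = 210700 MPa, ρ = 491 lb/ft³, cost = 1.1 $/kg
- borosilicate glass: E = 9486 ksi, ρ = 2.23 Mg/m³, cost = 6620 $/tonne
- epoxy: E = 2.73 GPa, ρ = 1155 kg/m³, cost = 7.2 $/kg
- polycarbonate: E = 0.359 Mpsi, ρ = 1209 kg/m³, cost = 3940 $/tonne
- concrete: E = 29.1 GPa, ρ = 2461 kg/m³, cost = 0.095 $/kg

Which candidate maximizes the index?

concrete

Normalizing units and computing the index:
  low-carbon steel: E = 210.7 GPa, ρ = 7865 kg/m³, cost = 1.100 $/kg
  borosilicate glass: E = 65.40 GPa, ρ = 2230 kg/m³, cost = 6.620 $/kg
  epoxy: E = 2.730 GPa, ρ = 1155 kg/m³, cost = 7.200 $/kg
  polycarbonate: E = 2.475 GPa, ρ = 1209 kg/m³, cost = 3.940 $/kg
  concrete: E = 29.10 GPa, ρ = 2461 kg/m³, cost = 0.09500 $/kg
  concrete: M = 124 MN·m per $
  low-carbon steel: M = 24.4 MN·m per $
  borosilicate glass: M = 4.43 MN·m per $
  polycarbonate: M = 0.520 MN·m per $
  epoxy: M = 0.328 MN·m per $
Concrete ranks first.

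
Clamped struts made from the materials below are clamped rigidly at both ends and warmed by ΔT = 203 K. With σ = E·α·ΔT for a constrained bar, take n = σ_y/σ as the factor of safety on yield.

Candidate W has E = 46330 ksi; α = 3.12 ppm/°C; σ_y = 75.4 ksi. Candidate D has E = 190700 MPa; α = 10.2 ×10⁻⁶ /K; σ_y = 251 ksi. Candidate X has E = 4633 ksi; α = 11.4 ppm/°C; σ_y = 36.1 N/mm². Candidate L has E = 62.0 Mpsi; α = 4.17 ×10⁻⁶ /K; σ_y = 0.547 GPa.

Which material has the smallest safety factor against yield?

With everything in SI (GPa, ×10⁻⁶/K, MPa):
  candidate W: E = 319.4, α = 3.12, σ_y = 519.9 → σ = 202 MPa, n = 2.57
  candidate D: E = 190.7, α = 10.2, σ_y = 1731 → σ = 395 MPa, n = 4.38
  candidate X: E = 31.94, α = 11.4, σ_y = 36.10 → σ = 73.9 MPa, n = 0.488
  candidate L: E = 427.5, α = 4.17, σ_y = 547.0 → σ = 362 MPa, n = 1.51
Smallest n: candidate X with n = 0.488.

candidate X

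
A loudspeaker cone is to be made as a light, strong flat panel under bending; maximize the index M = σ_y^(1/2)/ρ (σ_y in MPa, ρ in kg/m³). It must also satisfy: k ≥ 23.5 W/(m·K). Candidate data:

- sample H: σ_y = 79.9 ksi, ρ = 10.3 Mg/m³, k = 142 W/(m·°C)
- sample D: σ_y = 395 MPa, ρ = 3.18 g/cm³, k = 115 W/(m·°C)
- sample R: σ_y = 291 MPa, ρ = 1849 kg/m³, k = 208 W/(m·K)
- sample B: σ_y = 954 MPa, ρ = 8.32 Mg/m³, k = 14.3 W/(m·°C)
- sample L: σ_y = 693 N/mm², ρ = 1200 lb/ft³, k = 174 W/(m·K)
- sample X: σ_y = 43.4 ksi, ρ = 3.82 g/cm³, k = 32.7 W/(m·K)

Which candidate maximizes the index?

Screen on constraints: k ≥ 23.5 W/(m·K). Survivors: sample H, sample D, sample R, sample L, sample X.
In SI units:
  sample H: σ_y = 550.9 MPa, ρ = 10300 kg/m³
  sample D: σ_y = 395.0 MPa, ρ = 3180 kg/m³
  sample R: σ_y = 291.0 MPa, ρ = 1849 kg/m³
  sample L: σ_y = 693.0 MPa, ρ = 19220 kg/m³
  sample X: σ_y = 299.2 MPa, ρ = 3820 kg/m³
  sample R: M = 9.23×10⁻³
  sample D: M = 6.25×10⁻³
  sample X: M = 4.53×10⁻³
  sample H: M = 2.28×10⁻³
  sample L: M = 1.37×10⁻³
The maximum is for sample R.

sample R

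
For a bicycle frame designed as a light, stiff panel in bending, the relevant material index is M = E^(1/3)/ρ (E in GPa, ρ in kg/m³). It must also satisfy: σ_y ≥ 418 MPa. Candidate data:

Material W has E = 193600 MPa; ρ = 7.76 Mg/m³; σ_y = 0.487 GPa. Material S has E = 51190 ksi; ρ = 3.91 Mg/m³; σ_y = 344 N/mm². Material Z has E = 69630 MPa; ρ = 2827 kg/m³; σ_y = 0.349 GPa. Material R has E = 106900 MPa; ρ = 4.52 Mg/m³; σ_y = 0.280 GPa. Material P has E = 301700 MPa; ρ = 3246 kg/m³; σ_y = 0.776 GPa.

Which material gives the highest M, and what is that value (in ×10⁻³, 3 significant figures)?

Screen on constraints: σ_y ≥ 418 MPa. Survivors: material W, material P.
Normalizing units and computing the index:
  material W: E = 193.6 GPa, ρ = 7760 kg/m³
  material P: E = 301.7 GPa, ρ = 3246 kg/m³
  material P: M = 2.07×10⁻³
  material W: M = 0.745×10⁻³
The maximum is for material P.

material P, M = 2.07×10⁻³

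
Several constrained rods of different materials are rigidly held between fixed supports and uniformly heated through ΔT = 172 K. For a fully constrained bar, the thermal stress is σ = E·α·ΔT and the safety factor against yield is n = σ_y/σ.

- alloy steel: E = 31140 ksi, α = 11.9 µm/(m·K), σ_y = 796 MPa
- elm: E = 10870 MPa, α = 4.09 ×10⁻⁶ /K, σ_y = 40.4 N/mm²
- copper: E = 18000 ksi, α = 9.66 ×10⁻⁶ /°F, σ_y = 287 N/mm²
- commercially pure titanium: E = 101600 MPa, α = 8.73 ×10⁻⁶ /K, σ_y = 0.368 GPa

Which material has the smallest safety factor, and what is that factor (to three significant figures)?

copper, n = 0.773

Per material, after unit conversion:
  alloy steel: E = 214.7, α = 11.9, σ_y = 796.0 → σ = 439 MPa, n = 1.81
  elm: E = 10.87, α = 4.09, σ_y = 40.40 → σ = 7.65 MPa, n = 5.28
  copper: E = 124.1, α = 17.4, σ_y = 287.0 → σ = 371 MPa, n = 0.773
  commercially pure titanium: E = 101.6, α = 8.73, σ_y = 368.0 → σ = 153 MPa, n = 2.41
Smallest n: copper with n = 0.773.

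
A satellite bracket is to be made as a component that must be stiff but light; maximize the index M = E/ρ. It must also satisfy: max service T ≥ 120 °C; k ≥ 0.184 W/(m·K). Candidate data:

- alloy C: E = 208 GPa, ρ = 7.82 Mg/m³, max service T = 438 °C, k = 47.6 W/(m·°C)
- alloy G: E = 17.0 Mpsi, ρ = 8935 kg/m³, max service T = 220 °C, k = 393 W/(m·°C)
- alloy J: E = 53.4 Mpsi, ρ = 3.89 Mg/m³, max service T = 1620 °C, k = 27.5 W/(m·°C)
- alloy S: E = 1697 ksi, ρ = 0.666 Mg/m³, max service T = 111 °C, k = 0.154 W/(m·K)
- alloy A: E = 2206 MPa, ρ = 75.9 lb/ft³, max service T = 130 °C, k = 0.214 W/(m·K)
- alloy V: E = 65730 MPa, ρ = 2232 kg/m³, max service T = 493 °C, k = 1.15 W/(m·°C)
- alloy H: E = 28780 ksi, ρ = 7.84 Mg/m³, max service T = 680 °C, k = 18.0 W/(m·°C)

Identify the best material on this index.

Screen on constraints: max service T ≥ 120 °C; k ≥ 0.184 W/(m·K). Survivors: alloy C, alloy G, alloy J, alloy A, alloy V, alloy H.
Putting every candidate on a common basis:
  alloy C: E = 208.0 GPa, ρ = 7820 kg/m³
  alloy G: E = 117.2 GPa, ρ = 8935 kg/m³
  alloy J: E = 368.2 GPa, ρ = 3890 kg/m³
  alloy A: E = 2.206 GPa, ρ = 1216 kg/m³
  alloy V: E = 65.73 GPa, ρ = 2232 kg/m³
  alloy H: E = 198.4 GPa, ρ = 7840 kg/m³
  alloy J: M = 94.6 MN·m/kg
  alloy V: M = 29.4 MN·m/kg
  alloy C: M = 26.6 MN·m/kg
  alloy H: M = 25.3 MN·m/kg
  alloy G: M = 13.1 MN·m/kg
  alloy A: M = 1.81 MN·m/kg
Alloy J has the largest M.

alloy J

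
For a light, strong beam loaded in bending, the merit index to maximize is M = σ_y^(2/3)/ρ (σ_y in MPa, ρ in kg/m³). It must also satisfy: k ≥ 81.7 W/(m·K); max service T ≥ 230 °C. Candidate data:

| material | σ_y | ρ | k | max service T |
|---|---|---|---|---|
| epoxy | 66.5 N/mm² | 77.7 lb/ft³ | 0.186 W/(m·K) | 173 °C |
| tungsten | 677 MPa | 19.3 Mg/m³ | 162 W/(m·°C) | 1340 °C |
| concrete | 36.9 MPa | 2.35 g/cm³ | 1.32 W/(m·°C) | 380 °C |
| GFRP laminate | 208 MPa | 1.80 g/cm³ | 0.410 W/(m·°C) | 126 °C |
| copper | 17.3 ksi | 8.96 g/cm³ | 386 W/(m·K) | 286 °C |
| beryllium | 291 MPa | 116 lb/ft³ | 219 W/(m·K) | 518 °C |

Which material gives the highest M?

beryllium

Screen on constraints: k ≥ 81.7 W/(m·K); max service T ≥ 230 °C. Survivors: tungsten, copper, beryllium.
In SI units:
  tungsten: σ_y = 677.0 MPa, ρ = 19300 kg/m³
  copper: σ_y = 119.3 MPa, ρ = 8960 kg/m³
  beryllium: σ_y = 291.0 MPa, ρ = 1858 kg/m³
  beryllium: M = 23.6×10⁻³
  tungsten: M = 3.99×10⁻³
  copper: M = 2.70×10⁻³
Beryllium ranks first.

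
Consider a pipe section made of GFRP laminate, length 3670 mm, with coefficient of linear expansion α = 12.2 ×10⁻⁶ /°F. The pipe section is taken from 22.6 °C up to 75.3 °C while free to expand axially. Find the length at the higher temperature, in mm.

3674.2 mm

Convert α: 12.2×10⁻⁶/°F × (9/5) = 22.0×10⁻⁶/K.
ΔT = 75.3 − 22.6 = 52.70 K.
ΔL = α·L₀·ΔT = 22.0×10⁻⁶ × 3670 mm × 52.70 K = 4.25 mm.
L = L₀ + ΔL = 3670 + 4.25 = 3674.2 mm.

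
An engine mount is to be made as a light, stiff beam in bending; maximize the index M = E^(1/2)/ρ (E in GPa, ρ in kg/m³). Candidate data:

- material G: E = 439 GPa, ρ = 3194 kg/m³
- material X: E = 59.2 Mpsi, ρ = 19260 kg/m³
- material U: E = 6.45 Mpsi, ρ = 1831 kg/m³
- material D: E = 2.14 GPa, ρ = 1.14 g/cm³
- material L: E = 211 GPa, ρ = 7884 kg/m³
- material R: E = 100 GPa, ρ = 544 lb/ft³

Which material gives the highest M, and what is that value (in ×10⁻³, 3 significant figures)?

material G, M = 6.56×10⁻³

Putting every candidate on a common basis:
  material G: E = 439.0 GPa, ρ = 3194 kg/m³
  material X: E = 408.2 GPa, ρ = 19260 kg/m³
  material U: E = 44.47 GPa, ρ = 1831 kg/m³
  material D: E = 2.140 GPa, ρ = 1140 kg/m³
  material L: E = 211.0 GPa, ρ = 7884 kg/m³
  material R: E = 100.0 GPa, ρ = 8714 kg/m³
  material G: M = 6.56×10⁻³
  material U: M = 3.64×10⁻³
  material L: M = 1.84×10⁻³
  material D: M = 1.28×10⁻³
  material R: M = 1.15×10⁻³
  material X: M = 1.05×10⁻³
Material G has the largest M.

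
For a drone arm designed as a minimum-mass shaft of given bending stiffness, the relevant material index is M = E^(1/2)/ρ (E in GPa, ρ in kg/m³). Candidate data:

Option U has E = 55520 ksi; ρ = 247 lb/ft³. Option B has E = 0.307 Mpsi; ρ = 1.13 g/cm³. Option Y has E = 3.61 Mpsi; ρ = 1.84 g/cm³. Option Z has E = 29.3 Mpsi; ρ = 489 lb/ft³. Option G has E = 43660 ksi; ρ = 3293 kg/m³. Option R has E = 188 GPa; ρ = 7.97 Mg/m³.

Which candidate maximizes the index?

option G

Putting every candidate on a common basis:
  option U: E = 382.8 GPa, ρ = 3957 kg/m³
  option B: E = 2.117 GPa, ρ = 1130 kg/m³
  option Y: E = 24.89 GPa, ρ = 1840 kg/m³
  option Z: E = 202.0 GPa, ρ = 7833 kg/m³
  option G: E = 301.0 GPa, ρ = 3293 kg/m³
  option R: E = 188.0 GPa, ρ = 7970 kg/m³
  option G: M = 5.27×10⁻³
  option U: M = 4.95×10⁻³
  option Y: M = 2.71×10⁻³
  option Z: M = 1.81×10⁻³
  option R: M = 1.72×10⁻³
  option B: M = 1.29×10⁻³
The maximum is for option G.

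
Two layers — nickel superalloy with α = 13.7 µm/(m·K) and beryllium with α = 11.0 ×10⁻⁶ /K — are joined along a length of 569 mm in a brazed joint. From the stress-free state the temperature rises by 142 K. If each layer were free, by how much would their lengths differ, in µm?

218 µm

Δα = |13.7 − 11.0|×10⁻⁶/K = 2.70×10⁻⁶/K.
ΔL_mismatch = Δα·L·ΔT = 2.70×10⁻⁶ × 569.0 mm × 142.0 K = 218 µm.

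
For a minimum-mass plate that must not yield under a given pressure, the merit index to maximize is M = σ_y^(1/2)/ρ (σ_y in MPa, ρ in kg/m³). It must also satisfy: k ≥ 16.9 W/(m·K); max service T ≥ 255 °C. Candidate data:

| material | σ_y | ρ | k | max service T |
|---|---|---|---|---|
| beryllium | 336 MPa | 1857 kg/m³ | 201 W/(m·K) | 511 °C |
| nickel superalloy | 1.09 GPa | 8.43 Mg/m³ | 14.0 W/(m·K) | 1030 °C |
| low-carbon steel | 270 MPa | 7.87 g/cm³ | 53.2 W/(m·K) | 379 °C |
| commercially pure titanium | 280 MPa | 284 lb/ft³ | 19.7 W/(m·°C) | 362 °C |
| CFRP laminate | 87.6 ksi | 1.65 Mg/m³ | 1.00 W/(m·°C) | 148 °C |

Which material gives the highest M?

Screen on constraints: k ≥ 16.9 W/(m·K); max service T ≥ 255 °C. Survivors: beryllium, low-carbon steel, commercially pure titanium.
In SI units:
  beryllium: σ_y = 336.0 MPa, ρ = 1857 kg/m³
  low-carbon steel: σ_y = 270.0 MPa, ρ = 7870 kg/m³
  commercially pure titanium: σ_y = 280.0 MPa, ρ = 4549 kg/m³
  beryllium: M = 9.87×10⁻³
  commercially pure titanium: M = 3.68×10⁻³
  low-carbon steel: M = 2.09×10⁻³
The maximum is for beryllium.

beryllium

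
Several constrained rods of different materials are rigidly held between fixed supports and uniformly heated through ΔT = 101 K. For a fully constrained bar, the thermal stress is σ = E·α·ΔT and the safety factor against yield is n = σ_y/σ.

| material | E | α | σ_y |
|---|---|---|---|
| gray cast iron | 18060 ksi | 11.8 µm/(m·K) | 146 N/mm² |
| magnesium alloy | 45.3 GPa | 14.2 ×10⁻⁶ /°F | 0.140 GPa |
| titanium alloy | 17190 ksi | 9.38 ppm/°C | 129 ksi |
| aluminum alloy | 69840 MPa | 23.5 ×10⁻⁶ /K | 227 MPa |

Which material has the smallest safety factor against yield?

gray cast iron

With everything in SI (GPa, ×10⁻⁶/K, MPa):
  gray cast iron: E = 124.5, α = 11.8, σ_y = 146.0 → σ = 148 MPa, n = 0.984
  magnesium alloy: E = 45.30, α = 25.6, σ_y = 140.0 → σ = 117 MPa, n = 1.20
  titanium alloy: E = 118.5, α = 9.38, σ_y = 889.4 → σ = 112 MPa, n = 7.92
  aluminum alloy: E = 69.84, α = 23.5, σ_y = 227.0 → σ = 166 MPa, n = 1.37
The minimum is gray cast iron at n = 0.984.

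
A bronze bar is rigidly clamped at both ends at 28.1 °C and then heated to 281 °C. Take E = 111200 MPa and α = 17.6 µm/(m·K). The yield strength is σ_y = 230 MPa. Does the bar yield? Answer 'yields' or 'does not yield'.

yields

E = 111200 MPa = 111.2 GPa.
ΔT = 252.9 K. Constrained thermal stress σ = E·α·ΔT = 111.2×10³ MPa × 17.6×10⁻⁶ × 252.9 = 495 MPa (compressive).
Compare to σ_y = 230 MPa: σ ≥ σ_y, so it yields.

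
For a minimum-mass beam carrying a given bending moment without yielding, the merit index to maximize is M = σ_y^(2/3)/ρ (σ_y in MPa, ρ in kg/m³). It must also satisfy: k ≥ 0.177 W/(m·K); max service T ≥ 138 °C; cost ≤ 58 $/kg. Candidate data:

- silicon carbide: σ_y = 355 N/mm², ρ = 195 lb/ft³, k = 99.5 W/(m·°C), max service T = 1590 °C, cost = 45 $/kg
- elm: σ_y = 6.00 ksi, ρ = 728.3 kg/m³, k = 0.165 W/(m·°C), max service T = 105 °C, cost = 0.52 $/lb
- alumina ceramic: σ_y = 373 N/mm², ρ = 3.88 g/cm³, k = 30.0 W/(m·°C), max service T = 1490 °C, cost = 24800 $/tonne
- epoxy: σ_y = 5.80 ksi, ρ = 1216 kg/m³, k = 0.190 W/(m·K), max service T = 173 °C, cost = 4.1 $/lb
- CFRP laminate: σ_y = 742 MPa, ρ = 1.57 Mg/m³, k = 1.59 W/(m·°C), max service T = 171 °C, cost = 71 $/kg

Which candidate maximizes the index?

silicon carbide

Screen on constraints: k ≥ 0.177 W/(m·K); max service T ≥ 138 °C; cost ≤ 58 $/kg. Survivors: silicon carbide, alumina ceramic, epoxy.
Normalizing units and computing the index:
  silicon carbide: σ_y = 355.0 MPa, ρ = 3124 kg/m³
  alumina ceramic: σ_y = 373.0 MPa, ρ = 3880 kg/m³
  epoxy: σ_y = 39.99 MPa, ρ = 1216 kg/m³
  silicon carbide: M = 16.1×10⁻³
  alumina ceramic: M = 13.4×10⁻³
  epoxy: M = 9.62×10⁻³
Highest index: silicon carbide.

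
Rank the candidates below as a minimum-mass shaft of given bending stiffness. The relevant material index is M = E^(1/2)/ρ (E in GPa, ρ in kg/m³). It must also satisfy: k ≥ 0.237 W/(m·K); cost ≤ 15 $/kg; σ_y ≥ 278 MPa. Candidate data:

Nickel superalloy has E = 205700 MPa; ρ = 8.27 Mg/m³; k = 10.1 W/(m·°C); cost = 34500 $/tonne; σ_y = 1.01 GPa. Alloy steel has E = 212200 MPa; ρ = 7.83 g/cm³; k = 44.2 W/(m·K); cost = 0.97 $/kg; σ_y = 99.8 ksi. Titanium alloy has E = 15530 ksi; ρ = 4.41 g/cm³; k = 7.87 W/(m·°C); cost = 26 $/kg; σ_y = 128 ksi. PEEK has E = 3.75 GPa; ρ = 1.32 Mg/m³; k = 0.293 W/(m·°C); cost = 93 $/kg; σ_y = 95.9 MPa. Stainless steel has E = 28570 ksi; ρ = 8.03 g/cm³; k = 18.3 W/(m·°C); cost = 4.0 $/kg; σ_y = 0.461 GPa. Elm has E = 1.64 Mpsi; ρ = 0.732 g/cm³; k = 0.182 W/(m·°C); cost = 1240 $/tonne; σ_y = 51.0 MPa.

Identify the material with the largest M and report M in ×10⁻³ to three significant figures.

Screen on constraints: k ≥ 0.237 W/(m·K); cost ≤ 15 $/kg; σ_y ≥ 278 MPa. Survivors: alloy steel, stainless steel.
In SI units:
  alloy steel: E = 212.2 GPa, ρ = 7830 kg/m³
  stainless steel: E = 197.0 GPa, ρ = 8030 kg/m³
  alloy steel: M = 1.86×10⁻³
  stainless steel: M = 1.75×10⁻³
Highest index: alloy steel.

alloy steel, M = 1.86×10⁻³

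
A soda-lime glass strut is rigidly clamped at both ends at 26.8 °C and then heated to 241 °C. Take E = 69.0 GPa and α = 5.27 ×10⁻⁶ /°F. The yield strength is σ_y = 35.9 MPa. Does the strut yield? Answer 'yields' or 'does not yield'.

yields

α = 5.27×10⁻⁶/°F × 9/5 = 9.49×10⁻⁶/K.
ΔT = 214.2 K. Constrained thermal stress σ = E·α·ΔT = 69.00×10³ MPa × 9.49×10⁻⁶ × 214.2 = 140 MPa (compressive).
Compare to σ_y = 35.9 MPa: σ ≥ σ_y, so it yields.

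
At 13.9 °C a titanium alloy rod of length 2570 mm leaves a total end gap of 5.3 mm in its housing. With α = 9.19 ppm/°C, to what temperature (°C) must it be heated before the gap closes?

238 °C

α·L₀·ΔT = 5.3 mm ⇒ ΔT = 5.3 / (9.19×10⁻⁶ × 2570.0) = 224.4 K.
T = 13.9 + 224.4 = 238.3 °C.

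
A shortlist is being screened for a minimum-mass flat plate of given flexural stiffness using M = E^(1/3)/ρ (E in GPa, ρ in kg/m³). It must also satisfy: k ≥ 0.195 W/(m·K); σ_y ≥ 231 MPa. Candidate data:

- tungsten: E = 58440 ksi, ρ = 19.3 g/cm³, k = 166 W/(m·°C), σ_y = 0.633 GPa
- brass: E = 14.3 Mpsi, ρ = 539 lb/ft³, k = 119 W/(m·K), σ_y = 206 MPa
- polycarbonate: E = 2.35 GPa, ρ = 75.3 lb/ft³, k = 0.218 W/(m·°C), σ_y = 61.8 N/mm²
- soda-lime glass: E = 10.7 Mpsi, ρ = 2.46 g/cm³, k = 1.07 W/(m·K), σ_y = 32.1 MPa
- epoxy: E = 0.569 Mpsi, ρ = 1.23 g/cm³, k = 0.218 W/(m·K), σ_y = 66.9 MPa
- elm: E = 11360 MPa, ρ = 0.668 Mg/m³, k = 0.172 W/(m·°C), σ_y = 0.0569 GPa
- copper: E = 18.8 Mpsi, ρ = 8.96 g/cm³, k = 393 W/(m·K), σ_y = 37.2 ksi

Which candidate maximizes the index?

copper

Screen on constraints: k ≥ 0.195 W/(m·K); σ_y ≥ 231 MPa. Survivors: tungsten, copper.
Putting every candidate on a common basis:
  tungsten: E = 402.9 GPa, ρ = 19300 kg/m³
  copper: E = 129.6 GPa, ρ = 8960 kg/m³
  copper: M = 0.565×10⁻³
  tungsten: M = 0.383×10⁻³
Copper has the largest M.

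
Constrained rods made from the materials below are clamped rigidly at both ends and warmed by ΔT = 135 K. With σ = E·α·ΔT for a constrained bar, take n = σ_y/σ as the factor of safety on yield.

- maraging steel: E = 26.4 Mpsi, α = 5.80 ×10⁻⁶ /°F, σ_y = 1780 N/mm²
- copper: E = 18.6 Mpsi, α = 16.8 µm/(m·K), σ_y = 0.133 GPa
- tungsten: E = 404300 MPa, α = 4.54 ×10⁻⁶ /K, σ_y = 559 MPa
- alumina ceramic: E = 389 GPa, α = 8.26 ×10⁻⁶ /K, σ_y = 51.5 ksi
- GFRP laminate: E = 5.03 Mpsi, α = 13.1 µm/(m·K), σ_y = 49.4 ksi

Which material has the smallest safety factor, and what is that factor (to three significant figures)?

copper, n = 0.457

With everything in SI (GPa, ×10⁻⁶/K, MPa):
  maraging steel: E = 182.0, α = 10.4, σ_y = 1780 → σ = 257 MPa, n = 6.94
  copper: E = 128.2, α = 16.8, σ_y = 133.0 → σ = 291 MPa, n = 0.457
  tungsten: E = 404.3, α = 4.54, σ_y = 559.0 → σ = 248 MPa, n = 2.26
  alumina ceramic: E = 389.0, α = 8.26, σ_y = 355.1 → σ = 434 MPa, n = 0.819
  GFRP laminate: E = 34.68, α = 13.1, σ_y = 340.6 → σ = 61.3 MPa, n = 5.55
Smallest n: copper with n = 0.457.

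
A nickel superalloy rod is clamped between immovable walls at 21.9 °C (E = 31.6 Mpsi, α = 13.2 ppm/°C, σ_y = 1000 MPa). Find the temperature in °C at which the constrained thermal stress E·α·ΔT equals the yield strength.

E = 31.6 Mpsi = 217.9 GPa.
E·α·ΔT = 1000 MPa ⇒ ΔT = 1000 / (217.9×10³ × 13.2×10⁻⁶) = 347.7 K.
T = 21.9 + 347.7 = 369.6 °C.

370 °C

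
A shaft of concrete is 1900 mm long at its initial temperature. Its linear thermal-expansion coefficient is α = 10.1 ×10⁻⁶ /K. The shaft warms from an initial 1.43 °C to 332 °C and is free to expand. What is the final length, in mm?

1906.3 mm

ΔT = 332 − 1.43 = 330.6 K.
ΔL = α·L₀·ΔT = 10.1×10⁻⁶ × 1900 mm × 330.6 K = 6.34 mm.
L = L₀ + ΔL = 1900 + 6.34 = 1906.3 mm.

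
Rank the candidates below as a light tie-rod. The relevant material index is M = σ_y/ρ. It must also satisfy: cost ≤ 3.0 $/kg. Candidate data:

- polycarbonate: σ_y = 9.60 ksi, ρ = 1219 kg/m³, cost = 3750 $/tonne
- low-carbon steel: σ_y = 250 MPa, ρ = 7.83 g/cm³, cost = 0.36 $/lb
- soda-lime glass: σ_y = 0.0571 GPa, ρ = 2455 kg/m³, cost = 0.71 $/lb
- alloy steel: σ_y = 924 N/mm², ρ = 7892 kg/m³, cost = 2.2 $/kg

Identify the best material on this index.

Screen on constraints: cost ≤ 3.0 $/kg. Survivors: low-carbon steel, soda-lime glass, alloy steel.
After converting to SI:
  low-carbon steel: σ_y = 250.0 MPa, ρ = 7830 kg/m³
  soda-lime glass: σ_y = 57.10 MPa, ρ = 2455 kg/m³
  alloy steel: σ_y = 924.0 MPa, ρ = 7892 kg/m³
  alloy steel: M = 117 kN·m/kg
  low-carbon steel: M = 31.9 kN·m/kg
  soda-lime glass: M = 23.3 kN·m/kg
The maximum is for alloy steel.

alloy steel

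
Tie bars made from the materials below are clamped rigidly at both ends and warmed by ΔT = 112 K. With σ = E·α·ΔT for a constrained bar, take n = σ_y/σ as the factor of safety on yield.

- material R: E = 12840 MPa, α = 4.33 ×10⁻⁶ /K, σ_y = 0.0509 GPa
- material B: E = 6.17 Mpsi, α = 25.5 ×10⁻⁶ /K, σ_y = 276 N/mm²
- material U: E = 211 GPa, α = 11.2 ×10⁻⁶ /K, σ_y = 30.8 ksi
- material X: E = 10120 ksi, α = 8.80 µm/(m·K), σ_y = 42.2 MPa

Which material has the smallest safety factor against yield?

material X

With everything in SI (GPa, ×10⁻⁶/K, MPa):
  material R: E = 12.84, α = 4.33, σ_y = 50.90 → σ = 6.23 MPa, n = 8.17
  material B: E = 42.54, α = 25.5, σ_y = 276.0 → σ = 121 MPa, n = 2.27
  material U: E = 211.0, α = 11.2, σ_y = 212.4 → σ = 265 MPa, n = 0.802
  material X: E = 69.77, α = 8.80, σ_y = 42.20 → σ = 68.8 MPa, n = 0.614
Smallest n: material X with n = 0.614.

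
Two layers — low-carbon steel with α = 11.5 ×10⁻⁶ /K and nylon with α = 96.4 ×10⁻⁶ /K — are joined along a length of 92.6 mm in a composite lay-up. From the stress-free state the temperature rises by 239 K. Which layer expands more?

nylon

α(low-carbon steel) = 11.5×10⁻⁶/K vs α(nylon) = 96.4×10⁻⁶/K.
Higher α expands more for the same ΔT: nylon.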